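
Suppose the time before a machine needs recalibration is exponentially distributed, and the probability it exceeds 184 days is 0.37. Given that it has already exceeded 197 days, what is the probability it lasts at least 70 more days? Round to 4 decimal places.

From e^(−λ·184) = 0.37, λ = −ln(0.37)/184 = 0.00540354.
Memoryless: P(X > 197+70 | X > 197) = P(X > 70) = e^(−0.00540354·70) ≈ 0.6851.

0.6851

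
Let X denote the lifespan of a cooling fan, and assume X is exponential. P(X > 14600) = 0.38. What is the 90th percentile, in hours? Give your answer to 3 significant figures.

e^(−λ·14600) = 0.38 ⇒ λ = −ln(0.38)/14600 = 0.0000662729.
90th percentile: 1 − e^(−λt) = 0.9, t = −ln(0.1)/λ = 34744 hours.

34700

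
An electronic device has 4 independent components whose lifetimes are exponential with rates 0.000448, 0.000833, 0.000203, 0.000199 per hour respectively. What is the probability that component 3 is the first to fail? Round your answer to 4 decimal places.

0.1206

The time to first failure is exponential with rate Σλ = 0.000448 + 0.000833 + 0.000203 + 0.000199 = 0.001683.
P(component 3 first) = λ_3/Σλ = 0.000203/0.001683 ≈ 0.1206.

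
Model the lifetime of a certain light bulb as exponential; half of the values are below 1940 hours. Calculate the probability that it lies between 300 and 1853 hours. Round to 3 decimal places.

For an exponential, median = ln(2)/λ, so λ = ln 2 / 1940 = 0.000357292 per hour.
P(300 < X < 1853) = e^(−λ·300) − e^(−λ·1853) = 0.89836 − 0.51579 ≈ 0.383.

0.383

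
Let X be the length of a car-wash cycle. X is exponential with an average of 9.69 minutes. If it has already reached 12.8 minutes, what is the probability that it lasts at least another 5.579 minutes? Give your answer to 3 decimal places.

The rate is λ = 1/9.69 = 0.103199 per minute.
The exponential is memoryless, so the remaining time is again Exp(λ): the condition X > 12.8 is irrelevant.
P(X > 5.579) = e^(−0.57575) ≈ 0.562.

0.562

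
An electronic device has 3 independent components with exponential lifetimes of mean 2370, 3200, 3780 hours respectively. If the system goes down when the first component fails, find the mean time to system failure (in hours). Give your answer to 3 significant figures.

The first failure time is exponential with rate Σλ_i = 1/2370 + 1/3200 + 1/3780 = 0.000998991 per hour.
E[min] = 1/Σλ = 1/0.000998991 = 1001.01 hours.

1000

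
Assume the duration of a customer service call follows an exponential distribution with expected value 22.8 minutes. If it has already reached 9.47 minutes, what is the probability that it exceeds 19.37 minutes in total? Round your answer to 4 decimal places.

0.6478

The rate is λ = 1/22.8 = 0.0438596 per minute.
The exponential is memoryless, so the remaining time is again Exp(λ): the condition X > 9.47 is irrelevant.
P(X > 9.9) = e^(−0.43421) ≈ 0.6478.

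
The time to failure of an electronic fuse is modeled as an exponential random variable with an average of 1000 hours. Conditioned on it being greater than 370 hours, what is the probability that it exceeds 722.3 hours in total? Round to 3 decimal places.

0.703

The rate is λ = 1/1000 = 0.001 per hour.
P(X > s+t | X > s) = e^(−λ(s+t))/e^(−λs) = e^(−λt), independent of s = 370.
P(X > 352.3) = e^(−0.3523) ≈ 0.703.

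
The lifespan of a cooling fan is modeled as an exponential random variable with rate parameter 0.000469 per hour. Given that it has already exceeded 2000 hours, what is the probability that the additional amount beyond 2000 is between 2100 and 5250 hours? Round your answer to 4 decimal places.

Memoryless: the residual past 2000 is again Exp(λ).
P(2100 < residual < 5250) = e^(−λ·2100) − e^(−λ·5250) = 0.37348 − 0.08524 ≈ 0.2882.

0.2882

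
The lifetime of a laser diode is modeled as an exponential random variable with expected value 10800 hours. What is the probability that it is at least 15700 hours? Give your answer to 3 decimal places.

0.234

The rate is λ = 1/10800 = 0.0000925926 per hour.
P(X > 15700) = e^(−λ·15700) = e^(−1.4537) ≈ 0.234.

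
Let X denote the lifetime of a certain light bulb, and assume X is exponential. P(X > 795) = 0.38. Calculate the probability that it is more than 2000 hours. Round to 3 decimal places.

0.088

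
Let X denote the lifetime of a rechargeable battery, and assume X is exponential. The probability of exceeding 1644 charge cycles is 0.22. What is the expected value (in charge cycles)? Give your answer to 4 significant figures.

e^(−λ·1644) = 0.22 ⇒ λ = −ln(0.22)/1644 = 0.000921002.
Mean = 1/λ = 1085.77 charge cycles.

1086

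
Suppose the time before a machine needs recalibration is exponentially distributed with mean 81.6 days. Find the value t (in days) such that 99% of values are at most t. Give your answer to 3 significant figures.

376

The rate is λ = 1/81.6 = 0.0122549 per day.
Set 1 − e^(−λt) = 0.99, so t = −ln(0.01)/λ = 4.6052/0.0122549 ≈ 375.782 days.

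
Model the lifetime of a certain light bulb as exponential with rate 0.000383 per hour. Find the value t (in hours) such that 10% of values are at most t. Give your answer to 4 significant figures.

275.1

Set 1 − e^(−λt) = 0.1, so t = −ln(0.9)/λ = 0.10536/0.000383 ≈ 275.093 hours.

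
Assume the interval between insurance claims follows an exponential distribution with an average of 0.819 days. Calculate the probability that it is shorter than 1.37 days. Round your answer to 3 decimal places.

0.812

The rate is λ = 1/0.819 = 1.221 per day.
P(X ≤ 1.37) = 1 − e^(−λ·1.37) = 1 − e^(−1.6728) ≈ 0.812.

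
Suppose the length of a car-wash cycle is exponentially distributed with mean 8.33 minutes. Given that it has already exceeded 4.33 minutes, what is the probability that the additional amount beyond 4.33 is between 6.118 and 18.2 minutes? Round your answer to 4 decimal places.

The rate is λ = 1/8.33 = 0.120048 per minute.
Memoryless: the residual past 4.33 is again Exp(λ).
P(6.118 < residual < 18.2) = e^(−λ·6.118) − e^(−λ·18.2) = 0.47977 − 0.11249 ≈ 0.3673.

0.3673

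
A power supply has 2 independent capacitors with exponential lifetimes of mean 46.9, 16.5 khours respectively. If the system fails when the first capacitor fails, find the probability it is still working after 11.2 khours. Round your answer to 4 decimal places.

0.3995

The first failure time is exponential with rate Σλ_i = 1/46.9 + 1/16.5 = 0.081928 per khour.
P(min > 11.2) = e^(−0.081928·11.2) = e^(−0.91759) ≈ 0.3995.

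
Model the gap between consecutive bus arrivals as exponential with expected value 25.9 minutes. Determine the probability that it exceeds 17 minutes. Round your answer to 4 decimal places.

0.5187

The rate is λ = 1/25.9 = 0.03861 per minute.
P(X > 17) = e^(−λ·17) = e^(−0.65637) ≈ 0.5187.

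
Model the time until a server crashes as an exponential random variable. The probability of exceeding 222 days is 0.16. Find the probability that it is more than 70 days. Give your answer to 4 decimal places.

0.5611

e^(−λ·222) = 0.16 ⇒ λ = −ln(0.16)/222 = 0.00825487.
P(X > 70) = e^(−0.00825487·70) = e^(−0.57784) ≈ 0.5611.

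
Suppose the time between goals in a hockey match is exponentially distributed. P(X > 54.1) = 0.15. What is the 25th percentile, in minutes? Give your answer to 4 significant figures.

e^(−λ·54.1) = 0.15 ⇒ λ = −ln(0.15)/54.1 = 0.0350669.
25th percentile: 1 − e^(−λt) = 0.25, t = −ln(0.75)/λ = 8.2038 minutes.

8.204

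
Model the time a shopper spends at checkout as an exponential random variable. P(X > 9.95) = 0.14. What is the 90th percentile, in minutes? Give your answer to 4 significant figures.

e^(−λ·9.95) = 0.14 ⇒ λ = −ln(0.14)/9.95 = 0.197599.
90th percentile: 1 − e^(−λt) = 0.9, t = −ln(0.1)/λ = 11.6528 minutes.

11.65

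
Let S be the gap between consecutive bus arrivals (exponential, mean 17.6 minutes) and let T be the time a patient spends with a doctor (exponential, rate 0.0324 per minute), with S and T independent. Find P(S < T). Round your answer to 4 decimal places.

λ_1 = 1/17.6 = 0.0568182, λ_2 = 0.0324.
For independent exponentials, P(S < T) = λ_1/(λ_1+λ_2) = 0.0568182/0.0892182 ≈ 0.6368.

0.6368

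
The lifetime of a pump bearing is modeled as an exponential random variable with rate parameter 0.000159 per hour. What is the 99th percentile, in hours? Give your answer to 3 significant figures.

Set 1 − e^(−λt) = 0.99, so t = −ln(0.01)/λ = 4.6052/0.000159 ≈ 28963.3 hours.

29000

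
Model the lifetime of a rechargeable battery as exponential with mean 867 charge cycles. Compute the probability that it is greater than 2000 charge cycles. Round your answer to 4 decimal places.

The rate is λ = 1/867 = 0.0011534 per charge cycle.
P(X > 2000) = e^(−λ·2000) = e^(−2.3068) ≈ 0.0996.

0.0996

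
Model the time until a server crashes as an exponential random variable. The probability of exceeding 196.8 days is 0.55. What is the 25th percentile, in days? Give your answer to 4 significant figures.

94.70

e^(−λ·196.8) = 0.55 ⇒ λ = −ln(0.55)/196.8 = 0.00303779.
25th percentile: 1 − e^(−λt) = 0.25, t = −ln(0.75)/λ = 94.7011 days.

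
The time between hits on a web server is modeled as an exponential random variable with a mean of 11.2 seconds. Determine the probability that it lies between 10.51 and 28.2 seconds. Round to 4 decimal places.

0.3106

The rate is λ = 1/11.2 = 0.0892857 per second.
P(10.51 < X < 28.2) = e^(−λ·10.51) − e^(−λ·28.2) = 0.39126 − 0.08063 ≈ 0.3106.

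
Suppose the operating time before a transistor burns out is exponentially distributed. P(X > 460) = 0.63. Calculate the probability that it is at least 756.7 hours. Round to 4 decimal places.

e^(−λ·460) = 0.63 ⇒ λ = −ln(0.63)/460 = 0.00100442.
P(X > 756.7) = e^(−0.00100442·756.7) = e^(−0.76005) ≈ 0.4676.

0.4676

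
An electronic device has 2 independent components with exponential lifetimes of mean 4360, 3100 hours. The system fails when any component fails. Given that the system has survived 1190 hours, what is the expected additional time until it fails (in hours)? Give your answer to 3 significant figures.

First-failure rate Σλ = 1/4360 + 1/3100 = 0.000551938.
By memorylessness the expected residual is 1/Σλ = 1811.8 hours, regardless of the 1190 already elapsed.

1810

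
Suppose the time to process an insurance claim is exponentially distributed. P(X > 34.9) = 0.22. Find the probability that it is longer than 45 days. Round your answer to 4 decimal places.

0.1419

e^(−λ·34.9) = 0.22 ⇒ λ = −ln(0.22)/34.9 = 0.0433847.
P(X > 45) = e^(−0.0433847·45) = e^(−1.9523) ≈ 0.1419.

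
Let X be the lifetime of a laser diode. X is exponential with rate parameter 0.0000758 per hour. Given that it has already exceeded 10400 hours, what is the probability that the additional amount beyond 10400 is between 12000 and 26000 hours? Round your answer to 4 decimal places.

Memoryless: the residual past 10400 is again Exp(λ).
P(12000 < residual < 26000) = e^(−λ·12000) − e^(−λ·26000) = 0.40269 − 0.13935 ≈ 0.2633.

0.2633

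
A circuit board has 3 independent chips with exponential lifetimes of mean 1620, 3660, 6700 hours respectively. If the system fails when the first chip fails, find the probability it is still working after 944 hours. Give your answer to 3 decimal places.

0.375

The first failure time is exponential with rate Σλ_i = 1/1620 + 1/3660 + 1/6700 = 0.00103976 per hour.
P(min > 944) = e^(−0.00103976·944) = e^(−0.98154) ≈ 0.375.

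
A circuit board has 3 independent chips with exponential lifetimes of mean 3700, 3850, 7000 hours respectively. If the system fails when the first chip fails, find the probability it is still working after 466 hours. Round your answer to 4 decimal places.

The first failure time is exponential with rate Σλ_i = 1/3700 + 1/3850 + 1/7000 = 0.000672868 per hour.
P(min > 466) = e^(−0.000672868·466) = e^(−0.31356) ≈ 0.7308.

0.7308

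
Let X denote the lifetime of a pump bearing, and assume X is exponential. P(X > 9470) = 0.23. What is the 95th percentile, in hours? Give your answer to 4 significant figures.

19300

e^(−λ·9470) = 0.23 ⇒ λ = −ln(0.23)/9470 = 0.000155193.
95th percentile: 1 − e^(−λt) = 0.95, t = −ln(0.05)/λ = 19303.3 hours.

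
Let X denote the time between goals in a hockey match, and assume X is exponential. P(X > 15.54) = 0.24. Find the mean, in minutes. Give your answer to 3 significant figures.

e^(−λ·15.54) = 0.24 ⇒ λ = −ln(0.24)/15.54 = 0.091835.
Mean = 1/λ = 10.8891 minutes.

10.9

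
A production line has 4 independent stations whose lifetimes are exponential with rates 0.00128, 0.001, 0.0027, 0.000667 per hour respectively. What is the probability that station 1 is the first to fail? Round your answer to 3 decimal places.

0.227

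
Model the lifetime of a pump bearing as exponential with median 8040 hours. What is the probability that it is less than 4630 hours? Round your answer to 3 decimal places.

For an exponential, median = ln(2)/λ, so λ = ln 2 / 8040 = 0.0000862123 per hour.
P(X ≤ 4630) = 1 − e^(−λ·4630) = 1 − e^(−0.39916) ≈ 0.329.

0.329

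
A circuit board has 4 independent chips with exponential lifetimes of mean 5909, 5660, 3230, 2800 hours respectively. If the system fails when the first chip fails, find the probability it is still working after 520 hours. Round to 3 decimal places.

The first failure time is exponential with rate Σλ_i = 1/5909 + 1/5660 + 1/3230 + 1/2800 = 0.00101265 per hour.
P(min > 520) = e^(−0.00101265·520) = e^(−0.52658) ≈ 0.591.

0.591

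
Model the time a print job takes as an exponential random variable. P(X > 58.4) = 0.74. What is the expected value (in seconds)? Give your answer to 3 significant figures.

e^(−λ·58.4) = 0.74 ⇒ λ = −ln(0.74)/58.4 = 0.00515591.
Mean = 1/λ = 193.952 seconds.

194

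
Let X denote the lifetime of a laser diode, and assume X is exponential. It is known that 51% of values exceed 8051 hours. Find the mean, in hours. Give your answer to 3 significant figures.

12000

e^(−λ·8051) = 0.51 ⇒ λ = −ln(0.51)/8051 = 0.0000836349.
Mean = 1/λ = 11956.7 hours.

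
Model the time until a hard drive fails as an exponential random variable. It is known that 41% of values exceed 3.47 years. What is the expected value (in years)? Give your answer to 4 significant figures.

3.892

e^(−λ·3.47) = 0.41 ⇒ λ = −ln(0.41)/3.47 = 0.256945.
Mean = 1/λ = 3.89189 years.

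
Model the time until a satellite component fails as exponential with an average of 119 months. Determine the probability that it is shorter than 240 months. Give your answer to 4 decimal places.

The rate is λ = 1/119 = 0.00840336 per month.
P(X ≤ 240) = 1 − e^(−λ·240) = 1 − e^(−2.0168) ≈ 0.8669.

0.8669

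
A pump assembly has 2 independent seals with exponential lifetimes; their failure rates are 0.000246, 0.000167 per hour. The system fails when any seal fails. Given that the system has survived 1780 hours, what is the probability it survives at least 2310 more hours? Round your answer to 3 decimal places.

0.385

Time to first failure ~ Exp(Σλ) with Σλ = 0.000413.
By memorylessness, P(T > 1780+2310 | T > 1780) = P(T > 2310) = e^(−0.000413·2310) ≈ 0.385.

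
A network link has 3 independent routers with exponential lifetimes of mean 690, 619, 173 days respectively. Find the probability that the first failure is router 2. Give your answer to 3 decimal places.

0.183

Rates: λ_i = 1/mean_i → 0.00144928, 0.00161551, 0.00578035; Σλ = 0.00884513.
P(router 2 first) = λ_2/Σλ = 0.00161551/0.00884513 ≈ 0.183.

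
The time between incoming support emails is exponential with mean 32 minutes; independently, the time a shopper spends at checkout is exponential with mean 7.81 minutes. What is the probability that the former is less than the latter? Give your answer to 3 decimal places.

λ_1 = 1/32 = 0.03125, λ_2 = 1/7.81 = 0.128041.
For independent exponentials, P(the former < the latter) = λ_1/(λ_1+λ_2) = 0.03125/0.159291 ≈ 0.196.

0.196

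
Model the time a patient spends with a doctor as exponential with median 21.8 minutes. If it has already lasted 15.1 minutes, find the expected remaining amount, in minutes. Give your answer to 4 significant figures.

For an exponential, median = ln(2)/λ, so λ = ln 2 / 21.8 = 0.0317957 per minute.
By memorylessness, the remaining amount past any threshold is again Exp(λ) with mean 1/λ = 31.4508 minutes.

31.45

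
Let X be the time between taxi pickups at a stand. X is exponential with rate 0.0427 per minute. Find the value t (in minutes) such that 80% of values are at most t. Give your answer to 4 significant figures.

Set 1 − e^(−λt) = 0.8, so t = −ln(0.2)/λ = 1.6094/0.0427 ≈ 37.6918 minutes.

37.69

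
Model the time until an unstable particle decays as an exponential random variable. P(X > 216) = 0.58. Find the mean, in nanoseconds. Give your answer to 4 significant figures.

396.5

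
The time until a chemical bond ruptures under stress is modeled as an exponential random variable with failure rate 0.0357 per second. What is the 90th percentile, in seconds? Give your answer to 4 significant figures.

64.50

Set 1 − e^(−λt) = 0.9, so t = −ln(0.1)/λ = 2.3026/0.0357 ≈ 64.4982 seconds.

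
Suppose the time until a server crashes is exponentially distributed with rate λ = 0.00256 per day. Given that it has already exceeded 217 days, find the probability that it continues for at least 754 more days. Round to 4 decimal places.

By the memoryless property, P(X > 217+754 | X > 217) = P(X > 754).
P(X > 754) = e^(−1.9302) ≈ 0.1451.

0.1451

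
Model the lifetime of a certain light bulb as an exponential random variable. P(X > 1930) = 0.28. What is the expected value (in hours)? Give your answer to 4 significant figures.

e^(−λ·1930) = 0.28 ⇒ λ = −ln(0.28)/1930 = 0.000659568.
Mean = 1/λ = 1516.14 hours.

1516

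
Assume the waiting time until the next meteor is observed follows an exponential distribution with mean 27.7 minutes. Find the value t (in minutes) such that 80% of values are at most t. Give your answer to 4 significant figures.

44.58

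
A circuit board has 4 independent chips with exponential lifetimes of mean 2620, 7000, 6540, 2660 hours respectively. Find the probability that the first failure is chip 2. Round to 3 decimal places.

0.136

Rates: λ_i = 1/mean_i → 0.000381679, 0.000142857, 0.000152905, 0.00037594; Σλ = 0.00105338.
P(chip 2 first) = λ_2/Σλ = 0.000142857/0.00105338 ≈ 0.136.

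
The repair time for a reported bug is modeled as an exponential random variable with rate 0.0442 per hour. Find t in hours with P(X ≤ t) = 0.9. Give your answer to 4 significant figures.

52.09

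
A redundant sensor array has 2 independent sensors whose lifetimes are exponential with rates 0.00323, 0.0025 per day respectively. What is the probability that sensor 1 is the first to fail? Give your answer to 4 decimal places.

The time to first failure is exponential with rate Σλ = 0.00323 + 0.0025 = 0.00573.
P(sensor 1 first) = λ_1/Σλ = 0.00323/0.00573 ≈ 0.5637.

0.5637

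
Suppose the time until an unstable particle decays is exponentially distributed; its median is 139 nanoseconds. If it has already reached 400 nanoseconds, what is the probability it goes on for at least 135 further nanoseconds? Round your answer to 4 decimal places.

For an exponential, median = ln(2)/λ, so λ = ln 2 / 139 = 0.00498667 per nanosecond.
By the memoryless property, P(X > 400+135 | X > 400) = P(X > 135).
P(X > 135) = e^(−0.6732) ≈ 0.5101.

0.5101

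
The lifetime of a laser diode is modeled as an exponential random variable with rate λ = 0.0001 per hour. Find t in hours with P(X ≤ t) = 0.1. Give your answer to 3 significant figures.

Set 1 − e^(−λt) = 0.1, so t = −ln(0.9)/λ = 0.10536/0.0001 ≈ 1053.61 hours.

1050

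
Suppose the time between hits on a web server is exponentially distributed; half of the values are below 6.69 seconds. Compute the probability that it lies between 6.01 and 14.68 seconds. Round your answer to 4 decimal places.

0.3180

For an exponential, median = ln(2)/λ, so λ = ln 2 / 6.69 = 0.103609 per second.
P(6.01 < X < 14.68) = e^(−λ·6.01) − e^(−λ·14.68) = 0.53650 − 0.21850 ≈ 0.3180.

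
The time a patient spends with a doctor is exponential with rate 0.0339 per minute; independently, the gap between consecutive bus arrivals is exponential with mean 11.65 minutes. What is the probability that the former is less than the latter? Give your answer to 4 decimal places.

0.2831

λ_1 = 0.0339, λ_2 = 1/11.65 = 0.0858369.
For independent exponentials, P(the former < the latter) = λ_1/(λ_1+λ_2) = 0.0339/0.119737 ≈ 0.2831.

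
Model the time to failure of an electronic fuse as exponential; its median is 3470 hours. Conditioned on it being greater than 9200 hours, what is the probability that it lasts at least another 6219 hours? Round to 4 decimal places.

For an exponential, median = ln(2)/λ, so λ = ln 2 / 3470 = 0.000199754 per hour.
P(X > s+t | X > s) = e^(−λ(s+t))/e^(−λs) = e^(−λt), independent of s = 9200.
P(X > 6219) = e^(−1.2423) ≈ 0.2887.

0.2887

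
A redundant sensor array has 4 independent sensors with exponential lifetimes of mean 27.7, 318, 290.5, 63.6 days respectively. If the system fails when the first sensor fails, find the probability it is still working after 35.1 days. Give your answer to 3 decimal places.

0.129

The first failure time is exponential with rate Σλ_i = 1/27.7 + 1/318 + 1/290.5 + 1/63.6 = 0.0584113 per day.
P(min > 35.1) = e^(−0.0584113·35.1) = e^(−2.0502) ≈ 0.129.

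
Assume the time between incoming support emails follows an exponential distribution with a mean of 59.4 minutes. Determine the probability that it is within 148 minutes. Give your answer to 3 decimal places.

The rate is λ = 1/59.4 = 0.016835 per minute.
P(X ≤ 148) = 1 − e^(−λ·148) = 1 − e^(−2.4916) ≈ 0.917.

0.917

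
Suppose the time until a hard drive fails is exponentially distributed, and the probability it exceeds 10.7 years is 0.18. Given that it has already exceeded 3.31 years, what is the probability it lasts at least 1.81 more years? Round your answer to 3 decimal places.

From e^(−λ·10.7) = 0.18, λ = −ln(0.18)/10.7 = 0.160262.
Memoryless: P(X > 3.31+1.81 | X > 3.31) = P(X > 1.81) = e^(−0.160262·1.81) ≈ 0.748.

0.748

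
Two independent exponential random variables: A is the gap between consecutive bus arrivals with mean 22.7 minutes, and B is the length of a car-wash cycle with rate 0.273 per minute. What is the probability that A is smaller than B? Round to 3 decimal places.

0.139

λ_1 = 1/22.7 = 0.0440529, λ_2 = 0.273.
For independent exponentials, P(A < B) = λ_1/(λ_1+λ_2) = 0.0440529/0.317053 ≈ 0.139.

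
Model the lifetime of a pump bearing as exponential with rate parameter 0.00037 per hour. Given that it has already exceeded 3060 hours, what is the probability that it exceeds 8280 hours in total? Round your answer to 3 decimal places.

The exponential is memoryless, so the remaining time is again Exp(λ): the condition X > 3060 is irrelevant.
P(X > 5220) = e^(−1.9314) ≈ 0.145.

0.145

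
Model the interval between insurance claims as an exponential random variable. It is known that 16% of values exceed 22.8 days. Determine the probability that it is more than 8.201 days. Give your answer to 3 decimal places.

0.517

e^(−λ·22.8) = 0.16 ⇒ λ = −ln(0.16)/22.8 = 0.0803764.
P(X > 8.201) = e^(−0.0803764·8.201) = e^(−0.65917) ≈ 0.517.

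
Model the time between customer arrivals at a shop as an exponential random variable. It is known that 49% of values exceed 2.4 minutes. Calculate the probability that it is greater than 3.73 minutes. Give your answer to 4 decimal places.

0.3300

e^(−λ·2.4) = 0.49 ⇒ λ = −ln(0.49)/2.4 = 0.297229.
P(X > 3.73) = e^(−0.297229·3.73) = e^(−1.1087) ≈ 0.3300.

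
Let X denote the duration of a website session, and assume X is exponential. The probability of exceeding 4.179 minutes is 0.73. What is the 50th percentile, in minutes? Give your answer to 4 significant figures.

9.204

e^(−λ·4.179) = 0.73 ⇒ λ = −ln(0.73)/4.179 = 0.0753077.
50th percentile: 1 − e^(−λt) = 0.5, t = −ln(0.5)/λ = 9.2042 minutes.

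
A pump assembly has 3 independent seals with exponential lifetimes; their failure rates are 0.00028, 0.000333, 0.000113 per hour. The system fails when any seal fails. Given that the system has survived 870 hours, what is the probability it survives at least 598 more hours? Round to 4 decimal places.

Time to first failure ~ Exp(Σλ) with Σλ = 0.000726.
By memorylessness, P(T > 870+598 | T > 870) = P(T > 598) = e^(−0.000726·598) ≈ 0.6478.

0.6478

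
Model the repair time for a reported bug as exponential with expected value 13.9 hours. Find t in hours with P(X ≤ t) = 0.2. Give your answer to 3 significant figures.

The rate is λ = 1/13.9 = 0.0719424 per hour.
Set 1 − e^(−λt) = 0.2, so t = −ln(0.8)/λ = 0.22314/0.0719424 ≈ 3.1017 hours.

3.10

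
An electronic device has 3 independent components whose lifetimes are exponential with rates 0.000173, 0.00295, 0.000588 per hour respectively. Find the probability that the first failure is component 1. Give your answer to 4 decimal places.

The time to first failure is exponential with rate Σλ = 0.000173 + 0.00295 + 0.000588 = 0.003711.
P(component 1 first) = λ_1/Σλ = 0.000173/0.003711 ≈ 0.0466.

0.0466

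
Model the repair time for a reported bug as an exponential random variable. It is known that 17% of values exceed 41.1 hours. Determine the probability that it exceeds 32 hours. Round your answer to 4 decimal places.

e^(−λ·41.1) = 0.17 ⇒ λ = −ln(0.17)/41.1 = 0.0431133.
P(X > 32) = e^(−0.0431133·32) = e^(−1.3796) ≈ 0.2517.

0.2517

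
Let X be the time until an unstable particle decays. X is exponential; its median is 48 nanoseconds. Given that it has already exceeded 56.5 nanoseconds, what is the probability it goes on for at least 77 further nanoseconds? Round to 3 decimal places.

0.329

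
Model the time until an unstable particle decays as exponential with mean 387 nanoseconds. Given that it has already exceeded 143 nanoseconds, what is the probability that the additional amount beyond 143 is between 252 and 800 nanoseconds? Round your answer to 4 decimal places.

The rate is λ = 1/387 = 0.00258398 per nanosecond.
Memoryless: the residual past 143 is again Exp(λ).
P(252 < residual < 800) = e^(−λ·252) − e^(−λ·800) = 0.52144 − 0.12654 ≈ 0.3949.

0.3949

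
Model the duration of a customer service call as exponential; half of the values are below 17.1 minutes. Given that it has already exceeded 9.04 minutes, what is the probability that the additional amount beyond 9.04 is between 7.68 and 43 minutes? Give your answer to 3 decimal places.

0.557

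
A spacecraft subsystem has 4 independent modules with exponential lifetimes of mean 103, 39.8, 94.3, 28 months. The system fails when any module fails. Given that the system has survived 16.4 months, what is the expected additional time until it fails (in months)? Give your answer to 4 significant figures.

12.32

First-failure rate Σλ = 1/103 + 1/39.8 + 1/94.3 + 1/28 = 0.0811531.
By memorylessness the expected residual is 1/Σλ = 12.3224 months, regardless of the 16.4 already elapsed.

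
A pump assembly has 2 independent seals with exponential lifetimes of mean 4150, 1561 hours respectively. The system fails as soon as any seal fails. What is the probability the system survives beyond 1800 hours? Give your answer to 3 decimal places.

0.205

The first failure time is exponential with rate Σλ_i = 1/4150 + 1/1561 = 0.000881579 per hour.
P(min > 1800) = e^(−0.000881579·1800) = e^(−1.5868) ≈ 0.205.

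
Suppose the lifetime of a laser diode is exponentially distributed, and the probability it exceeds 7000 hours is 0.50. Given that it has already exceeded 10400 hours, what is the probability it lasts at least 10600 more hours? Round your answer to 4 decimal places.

From e^(−λ·7000) = 0.50, λ = −ln(0.50)/7000 = 0.000099021.
Memoryless: P(X > 10400+10600 | X > 10400) = P(X > 10600) = e^(−0.000099021·10600) ≈ 0.3501.

0.3501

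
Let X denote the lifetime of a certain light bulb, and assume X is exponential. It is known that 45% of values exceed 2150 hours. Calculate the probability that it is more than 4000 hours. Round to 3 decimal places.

e^(−λ·2150) = 0.45 ⇒ λ = −ln(0.45)/2150 = 0.000371399.
P(X > 4000) = e^(−0.000371399·4000) = e^(−1.4856) ≈ 0.226.

0.226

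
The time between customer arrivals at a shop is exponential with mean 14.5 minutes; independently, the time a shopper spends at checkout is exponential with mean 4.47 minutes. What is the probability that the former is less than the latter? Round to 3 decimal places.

λ_1 = 1/14.5 = 0.0689655, λ_2 = 1/4.47 = 0.223714.
For independent exponentials, P(the former < the latter) = λ_1/(λ_1+λ_2) = 0.0689655/0.292679 ≈ 0.236.

0.236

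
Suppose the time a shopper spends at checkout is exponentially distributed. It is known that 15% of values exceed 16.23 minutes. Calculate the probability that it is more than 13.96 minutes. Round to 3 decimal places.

0.196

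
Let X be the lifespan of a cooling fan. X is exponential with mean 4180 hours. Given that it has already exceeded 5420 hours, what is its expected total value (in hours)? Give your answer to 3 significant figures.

The rate is λ = 1/4180 = 0.000239234 per hour.
By memorylessness, E[X | X > 5420] = 5420 + 1/λ = 5420 + 4180 = 9600 hours.

9600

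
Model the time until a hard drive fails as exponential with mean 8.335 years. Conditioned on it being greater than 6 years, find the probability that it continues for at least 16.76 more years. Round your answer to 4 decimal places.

0.1339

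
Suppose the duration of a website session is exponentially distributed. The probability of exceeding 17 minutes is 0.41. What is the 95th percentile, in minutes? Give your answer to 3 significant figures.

57.1

e^(−λ·17) = 0.41 ⇒ λ = −ln(0.41)/17 = 0.0524469.
95th percentile: 1 − e^(−λt) = 0.95, t = −ln(0.05)/λ = 57.1193 minutes.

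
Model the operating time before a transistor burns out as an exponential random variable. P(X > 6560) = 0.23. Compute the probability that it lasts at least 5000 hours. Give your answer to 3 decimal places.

0.326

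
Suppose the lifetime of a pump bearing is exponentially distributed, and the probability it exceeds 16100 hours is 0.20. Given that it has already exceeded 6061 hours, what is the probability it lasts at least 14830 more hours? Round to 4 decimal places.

0.2271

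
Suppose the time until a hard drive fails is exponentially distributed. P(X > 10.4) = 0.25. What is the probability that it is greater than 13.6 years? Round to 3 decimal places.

0.163

e^(−λ·10.4) = 0.25 ⇒ λ = −ln(0.25)/10.4 = 0.133298.
P(X > 13.6) = e^(−0.133298·13.6) = e^(−1.8128) ≈ 0.163.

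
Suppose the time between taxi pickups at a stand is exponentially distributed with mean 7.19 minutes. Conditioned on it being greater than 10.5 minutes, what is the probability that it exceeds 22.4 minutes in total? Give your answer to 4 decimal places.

0.1911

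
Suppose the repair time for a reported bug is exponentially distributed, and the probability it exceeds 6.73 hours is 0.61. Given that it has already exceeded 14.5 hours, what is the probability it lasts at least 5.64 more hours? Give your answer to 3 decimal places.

0.661

From e^(−λ·6.73) = 0.61, λ = −ln(0.61)/6.73 = 0.0734467.
Memoryless: P(X > 14.5+5.64 | X > 14.5) = P(X > 5.64) = e^(−0.0734467·5.64) ≈ 0.661.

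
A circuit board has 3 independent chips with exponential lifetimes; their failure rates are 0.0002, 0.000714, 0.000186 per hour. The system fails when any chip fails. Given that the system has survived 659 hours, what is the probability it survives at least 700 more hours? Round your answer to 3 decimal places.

Time to first failure ~ Exp(Σλ) with Σλ = 0.0011.
By memorylessness, P(T > 659+700 | T > 659) = P(T > 700) = e^(−0.0011·700) ≈ 0.463.

0.463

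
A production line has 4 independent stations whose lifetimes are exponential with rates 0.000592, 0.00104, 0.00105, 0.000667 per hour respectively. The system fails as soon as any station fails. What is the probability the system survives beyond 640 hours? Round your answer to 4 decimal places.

The time to first failure is exponential with rate Σλ = 0.000592 + 0.00104 + 0.00105 + 0.000667 = 0.003349.
P(min > 640) = e^(−0.003349·640) = e^(−2.1434) ≈ 0.1173.

0.1173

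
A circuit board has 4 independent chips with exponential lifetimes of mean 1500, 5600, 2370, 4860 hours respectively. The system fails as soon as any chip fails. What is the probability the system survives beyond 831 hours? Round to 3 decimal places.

The first failure time is exponential with rate Σλ_i = 1/1500 + 1/5600 + 1/2370 + 1/4860 = 0.00147294 per hour.
P(min > 831) = e^(−0.00147294·831) = e^(−1.224) ≈ 0.294.

0.294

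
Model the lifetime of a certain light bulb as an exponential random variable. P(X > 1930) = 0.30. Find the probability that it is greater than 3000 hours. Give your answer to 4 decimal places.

e^(−λ·1930) = 0.30 ⇒ λ = −ln(0.30)/1930 = 0.00062382.
P(X > 3000) = e^(−0.00062382·3000) = e^(−1.8715) ≈ 0.1539.

0.1539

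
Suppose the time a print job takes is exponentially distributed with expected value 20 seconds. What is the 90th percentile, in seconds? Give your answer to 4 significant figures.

The rate is λ = 1/20 = 0.05 per second.
Set 1 − e^(−λt) = 0.9, so t = −ln(0.1)/λ = 2.3026/0.05 ≈ 46.0517 seconds.

46.05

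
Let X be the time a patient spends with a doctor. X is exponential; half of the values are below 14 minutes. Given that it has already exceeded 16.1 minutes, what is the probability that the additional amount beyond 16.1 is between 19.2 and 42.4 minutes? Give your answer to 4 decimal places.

0.2640

For an exponential, median = ln(2)/λ, so λ = ln 2 / 14 = 0.0495105 per minute.
Memoryless: the residual past 16.1 is again Exp(λ).
P(19.2 < residual < 42.4) = e^(−λ·19.2) − e^(−λ·42.4) = 0.38651 − 0.12255 ≈ 0.2640.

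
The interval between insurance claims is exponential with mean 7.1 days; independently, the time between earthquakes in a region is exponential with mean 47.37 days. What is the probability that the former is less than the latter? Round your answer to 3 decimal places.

0.870

λ_1 = 1/7.1 = 0.140845, λ_2 = 1/47.37 = 0.0211104.
For independent exponentials, P(the former < the latter) = λ_1/(λ_1+λ_2) = 0.140845/0.161955 ≈ 0.870.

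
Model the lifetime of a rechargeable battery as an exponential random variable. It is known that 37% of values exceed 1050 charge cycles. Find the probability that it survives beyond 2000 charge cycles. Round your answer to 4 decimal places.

e^(−λ·1050) = 0.37 ⇒ λ = −ln(0.37)/1050 = 0.000946907.
P(X > 2000) = e^(−0.000946907·2000) = e^(−1.8938) ≈ 0.1505.

0.1505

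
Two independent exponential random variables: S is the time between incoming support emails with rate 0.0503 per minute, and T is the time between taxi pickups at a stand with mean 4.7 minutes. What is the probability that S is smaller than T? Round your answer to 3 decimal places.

0.191

λ_1 = 0.0503, λ_2 = 1/4.7 = 0.212766.
For independent exponentials, P(S < T) = λ_1/(λ_1+λ_2) = 0.0503/0.263066 ≈ 0.191.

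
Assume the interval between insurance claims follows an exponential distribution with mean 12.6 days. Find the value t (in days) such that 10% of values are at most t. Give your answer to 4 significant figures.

1.328

The rate is λ = 1/12.6 = 0.0793651 per day.
Set 1 − e^(−λt) = 0.1, so t = −ln(0.9)/λ = 0.10536/0.0793651 ≈ 1.32754 days.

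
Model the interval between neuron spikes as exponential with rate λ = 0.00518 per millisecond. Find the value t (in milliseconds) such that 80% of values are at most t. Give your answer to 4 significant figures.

310.7

Set 1 − e^(−λt) = 0.8, so t = −ln(0.2)/λ = 1.6094/0.00518 ≈ 310.702 milliseconds.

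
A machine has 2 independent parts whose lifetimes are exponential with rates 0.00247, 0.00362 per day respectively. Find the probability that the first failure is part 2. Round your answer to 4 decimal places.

The time to first failure is exponential with rate Σλ = 0.00247 + 0.00362 = 0.00609.
P(part 2 first) = λ_2/Σλ = 0.00362/0.00609 ≈ 0.5944.

0.5944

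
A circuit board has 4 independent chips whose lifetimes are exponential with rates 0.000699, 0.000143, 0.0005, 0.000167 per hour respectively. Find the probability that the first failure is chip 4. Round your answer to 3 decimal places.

0.111

The time to first failure is exponential with rate Σλ = 0.000699 + 0.000143 + 0.0005 + 0.000167 = 0.001509.
P(chip 4 first) = λ_4/Σλ = 0.000167/0.001509 ≈ 0.111.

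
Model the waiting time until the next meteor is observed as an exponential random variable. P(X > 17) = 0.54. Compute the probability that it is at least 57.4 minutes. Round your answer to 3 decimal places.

0.125

e^(−λ·17) = 0.54 ⇒ λ = −ln(0.54)/17 = 0.0362462.
P(X > 57.4) = e^(−0.0362462·57.4) = e^(−2.0805) ≈ 0.125.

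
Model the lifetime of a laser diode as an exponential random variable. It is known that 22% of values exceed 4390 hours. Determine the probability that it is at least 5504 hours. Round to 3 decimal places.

e^(−λ·4390) = 0.22 ⇒ λ = −ln(0.22)/4390 = 0.000344904.
P(X > 5504) = e^(−0.000344904·5504) = e^(−1.8984) ≈ 0.150.

0.150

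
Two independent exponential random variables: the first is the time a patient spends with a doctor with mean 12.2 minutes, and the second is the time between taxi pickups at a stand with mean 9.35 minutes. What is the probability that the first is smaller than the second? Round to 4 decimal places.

0.4339

λ_1 = 1/12.2 = 0.0819672, λ_2 = 1/9.35 = 0.106952.
For independent exponentials, P(the first < the second) = λ_1/(λ_1+λ_2) = 0.0819672/0.188919 ≈ 0.4339.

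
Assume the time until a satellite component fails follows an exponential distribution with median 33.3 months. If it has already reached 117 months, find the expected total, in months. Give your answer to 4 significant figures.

For an exponential, median = ln(2)/λ, so λ = ln 2 / 33.3 = 0.0208152 per month.
By memorylessness, E[X | X > 117] = 117 + 1/λ = 117 + 48.0417 = 165.042 months.

165.0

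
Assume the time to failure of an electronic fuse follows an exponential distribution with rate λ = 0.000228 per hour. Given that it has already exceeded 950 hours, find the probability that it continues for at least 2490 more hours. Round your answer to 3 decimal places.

0.567

P(X > s+t | X > s) = e^(−λ(s+t))/e^(−λs) = e^(−λt), independent of s = 950.
P(X > 2490) = e^(−0.56772) ≈ 0.567.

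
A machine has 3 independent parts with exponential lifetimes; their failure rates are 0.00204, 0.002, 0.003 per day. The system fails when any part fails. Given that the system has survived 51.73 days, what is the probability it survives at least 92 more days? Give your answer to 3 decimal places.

0.523

Time to first failure ~ Exp(Σλ) with Σλ = 0.00704.
By memorylessness, P(T > 51.73+92 | T > 51.73) = P(T > 92) = e^(−0.00704·92) ≈ 0.523.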